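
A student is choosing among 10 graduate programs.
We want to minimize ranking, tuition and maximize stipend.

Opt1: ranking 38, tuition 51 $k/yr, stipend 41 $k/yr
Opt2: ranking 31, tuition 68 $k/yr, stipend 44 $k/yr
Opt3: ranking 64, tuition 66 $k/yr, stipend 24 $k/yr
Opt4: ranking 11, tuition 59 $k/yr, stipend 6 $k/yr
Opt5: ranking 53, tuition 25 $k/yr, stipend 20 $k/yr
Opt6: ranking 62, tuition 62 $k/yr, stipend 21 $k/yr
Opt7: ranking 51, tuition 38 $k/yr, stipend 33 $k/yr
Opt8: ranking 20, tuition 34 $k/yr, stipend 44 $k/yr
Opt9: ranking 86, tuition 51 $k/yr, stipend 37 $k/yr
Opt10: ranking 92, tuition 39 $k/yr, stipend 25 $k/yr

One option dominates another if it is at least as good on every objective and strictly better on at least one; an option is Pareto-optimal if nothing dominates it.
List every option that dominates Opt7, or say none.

Opt8

Opt8: ranking 20≤51, tuition 34≤38, stipend 44≥33 — dominates Opt7.
Others (Opt1, Opt2, Opt3, Opt4, Opt5, Opt6, Opt9, Opt10) are each worse than Opt7 on at least one objective.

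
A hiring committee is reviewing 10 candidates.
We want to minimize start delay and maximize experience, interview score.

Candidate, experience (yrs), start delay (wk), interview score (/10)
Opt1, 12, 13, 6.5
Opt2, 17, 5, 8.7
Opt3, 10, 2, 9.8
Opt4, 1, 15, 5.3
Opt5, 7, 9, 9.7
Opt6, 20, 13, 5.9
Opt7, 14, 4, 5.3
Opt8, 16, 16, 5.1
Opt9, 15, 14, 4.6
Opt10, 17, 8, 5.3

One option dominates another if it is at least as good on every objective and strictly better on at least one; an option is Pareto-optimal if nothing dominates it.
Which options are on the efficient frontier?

Opt1: dominated by Opt2 (experience 17≥12, start delay 5≤13, interview score 8.7≥6.5).
Opt2: not dominated.
Opt3: not dominated (best start delay).
Opt4: dominated by Opt1 (experience 12≥1, start delay 13≤15, interview score 6.5≥5.3).
Opt5: dominated by Opt3 (experience 10≥7, start delay 2≤9, interview score 9.8≥9.7).
Opt6: not dominated (best experience).
Opt7: not dominated.
Opt8: dominated by Opt2 (experience 17≥16, start delay 5≤16, interview score 8.7≥5.1).
Opt9: dominated by Opt2 (experience 17≥15, start delay 5≤14, interview score 8.7≥4.6).
Opt10: dominated by Opt2 (experience 17≥17, start delay 5≤8, interview score 8.7≥5.3).

Opt2, Opt3, Opt6, Opt7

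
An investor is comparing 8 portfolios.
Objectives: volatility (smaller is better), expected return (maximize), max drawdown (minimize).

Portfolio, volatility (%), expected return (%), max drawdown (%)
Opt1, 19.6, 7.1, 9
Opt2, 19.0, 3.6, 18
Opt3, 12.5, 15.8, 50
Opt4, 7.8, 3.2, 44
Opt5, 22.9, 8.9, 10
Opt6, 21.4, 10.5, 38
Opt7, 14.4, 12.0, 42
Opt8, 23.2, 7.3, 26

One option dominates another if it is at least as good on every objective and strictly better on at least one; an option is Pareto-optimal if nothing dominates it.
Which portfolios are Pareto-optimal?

Opt1: not dominated (best max drawdown).
Opt2: not dominated.
Opt3: not dominated (best expected return).
Opt4: not dominated (best volatility).
Opt5: not dominated.
Opt6: not dominated.
Opt7: not dominated.
Opt8: dominated by Opt5 (volatility 22.9≤23.2, expected return 8.9≥7.3, max drawdown 10≤26).

Opt1, Opt2, Opt3, Opt4, Opt5, Opt6, Opt7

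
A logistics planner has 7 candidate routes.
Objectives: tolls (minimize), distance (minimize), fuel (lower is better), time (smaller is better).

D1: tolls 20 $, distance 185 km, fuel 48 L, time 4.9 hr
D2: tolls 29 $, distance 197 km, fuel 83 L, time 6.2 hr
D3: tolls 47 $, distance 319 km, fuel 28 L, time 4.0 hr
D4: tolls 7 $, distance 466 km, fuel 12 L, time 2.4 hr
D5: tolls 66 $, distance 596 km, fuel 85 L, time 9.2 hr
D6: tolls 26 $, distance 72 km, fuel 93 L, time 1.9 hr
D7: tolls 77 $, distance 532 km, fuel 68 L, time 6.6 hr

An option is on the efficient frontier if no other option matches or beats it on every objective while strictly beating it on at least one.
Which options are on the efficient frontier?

D1, D3, D4, D6

D1: not dominated.
D2: dominated by D1 (tolls 20≤29, distance 185≤197, fuel 48≤83, time 4.9≤6.2).
D3: not dominated.
D4: not dominated (best tolls).
D5: dominated by D1 (tolls 20≤66, distance 185≤596, fuel 48≤85, time 4.9≤9.2).
D6: not dominated (best distance).
D7: dominated by D1 (tolls 20≤77, distance 185≤532, fuel 48≤68, time 4.9≤6.6).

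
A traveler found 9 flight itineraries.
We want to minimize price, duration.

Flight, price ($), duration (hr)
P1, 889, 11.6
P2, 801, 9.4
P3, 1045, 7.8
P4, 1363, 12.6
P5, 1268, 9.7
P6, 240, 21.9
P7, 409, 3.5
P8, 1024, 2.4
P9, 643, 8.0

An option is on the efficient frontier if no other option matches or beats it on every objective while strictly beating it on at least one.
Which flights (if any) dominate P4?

P1: price 889≤1363, duration 11.6≤12.6 — dominates P4.
P2: price 801≤1363, duration 9.4≤12.6 — dominates P4.
P3: price 1045≤1363, duration 7.8≤12.6 — dominates P4.
P5: price 1268≤1363, duration 9.7≤12.6 — dominates P4.
P7: price 409≤1363, duration 3.5≤12.6 — dominates P4.
P8: price 1024≤1363, duration 2.4≤12.6 — dominates P4.
P9: price 643≤1363, duration 8.0≤12.6 — dominates P4.
Others (P6) are each worse than P4 on at least one objective.

P1, P2, P3, P5, P7, P8, P9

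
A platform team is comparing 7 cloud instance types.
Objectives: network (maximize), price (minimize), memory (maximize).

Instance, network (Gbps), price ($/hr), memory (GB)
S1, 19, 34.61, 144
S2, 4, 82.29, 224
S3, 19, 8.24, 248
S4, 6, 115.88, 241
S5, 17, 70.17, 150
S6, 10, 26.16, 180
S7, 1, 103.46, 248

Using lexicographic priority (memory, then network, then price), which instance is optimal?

S3

First maximize memory: best is 248, kept {S3, S7}.
Then maximize network: best is 19, kept {S3}.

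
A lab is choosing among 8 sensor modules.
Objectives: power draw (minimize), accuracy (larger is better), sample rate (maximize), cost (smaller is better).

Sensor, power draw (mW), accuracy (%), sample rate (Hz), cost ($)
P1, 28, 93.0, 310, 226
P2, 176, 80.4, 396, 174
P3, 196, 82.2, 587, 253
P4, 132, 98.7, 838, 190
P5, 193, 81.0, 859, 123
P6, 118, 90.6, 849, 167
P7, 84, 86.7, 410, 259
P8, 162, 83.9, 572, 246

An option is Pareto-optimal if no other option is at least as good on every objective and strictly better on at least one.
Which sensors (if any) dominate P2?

P6

P6: power draw 118≤176, accuracy 90.6≥80.4, sample rate 849≥396, cost 167≤174 — dominates P2.
Others (P1, P3, P4, P5, P7, P8) are each worse than P2 on at least one objective.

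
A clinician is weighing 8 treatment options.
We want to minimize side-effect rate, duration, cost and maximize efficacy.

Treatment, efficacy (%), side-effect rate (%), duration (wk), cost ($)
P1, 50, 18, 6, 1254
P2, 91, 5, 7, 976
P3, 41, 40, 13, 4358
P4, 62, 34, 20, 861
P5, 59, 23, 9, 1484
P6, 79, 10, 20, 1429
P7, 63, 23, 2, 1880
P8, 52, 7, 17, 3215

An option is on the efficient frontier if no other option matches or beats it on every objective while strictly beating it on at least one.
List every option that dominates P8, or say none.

P2

P2: efficacy 91≥52, side-effect rate 5≤7, duration 7≤17, cost 976≤3215 — dominates P8.
Others (P1, P3, P4, P5, P6, P7) are each worse than P8 on at least one objective.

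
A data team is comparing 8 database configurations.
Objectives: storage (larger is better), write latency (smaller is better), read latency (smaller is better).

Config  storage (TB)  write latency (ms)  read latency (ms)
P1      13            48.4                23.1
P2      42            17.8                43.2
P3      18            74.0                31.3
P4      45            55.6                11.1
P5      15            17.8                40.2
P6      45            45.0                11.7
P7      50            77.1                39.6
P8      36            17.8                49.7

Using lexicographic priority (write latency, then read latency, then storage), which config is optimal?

First minimize write latency: best is 17.8, kept {P2, P5, P8}.
Then minimize read latency: best is 40.2, kept {P5}.

P5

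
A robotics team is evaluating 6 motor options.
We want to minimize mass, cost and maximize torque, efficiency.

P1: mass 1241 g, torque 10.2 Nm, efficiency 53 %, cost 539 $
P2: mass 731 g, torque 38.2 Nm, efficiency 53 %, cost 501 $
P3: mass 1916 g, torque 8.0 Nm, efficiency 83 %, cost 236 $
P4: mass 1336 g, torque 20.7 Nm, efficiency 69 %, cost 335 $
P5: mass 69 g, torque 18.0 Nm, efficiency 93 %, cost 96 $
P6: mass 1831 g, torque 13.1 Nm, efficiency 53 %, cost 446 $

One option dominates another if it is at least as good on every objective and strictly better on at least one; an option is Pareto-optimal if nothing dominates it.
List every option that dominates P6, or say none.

P4: mass 1336≤1831, torque 20.7≥13.1, efficiency 69≥53, cost 335≤446 — dominates P6.
P5: mass 69≤1831, torque 18.0≥13.1, efficiency 93≥53, cost 96≤446 — dominates P6.
Others (P1, P2, P3) are each worse than P6 on at least one objective.

P4, P5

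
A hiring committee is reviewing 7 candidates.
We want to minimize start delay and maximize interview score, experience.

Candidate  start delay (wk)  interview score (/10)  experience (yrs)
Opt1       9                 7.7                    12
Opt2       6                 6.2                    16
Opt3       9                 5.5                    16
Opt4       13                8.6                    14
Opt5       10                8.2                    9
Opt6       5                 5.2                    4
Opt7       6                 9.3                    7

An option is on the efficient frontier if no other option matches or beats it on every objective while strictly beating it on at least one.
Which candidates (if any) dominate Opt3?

Opt2

Opt2: start delay 6≤9, interview score 6.2≥5.5, experience 16≥16 — dominates Opt3.
Others (Opt1, Opt4, Opt5, Opt6, Opt7) are each worse than Opt3 on at least one objective.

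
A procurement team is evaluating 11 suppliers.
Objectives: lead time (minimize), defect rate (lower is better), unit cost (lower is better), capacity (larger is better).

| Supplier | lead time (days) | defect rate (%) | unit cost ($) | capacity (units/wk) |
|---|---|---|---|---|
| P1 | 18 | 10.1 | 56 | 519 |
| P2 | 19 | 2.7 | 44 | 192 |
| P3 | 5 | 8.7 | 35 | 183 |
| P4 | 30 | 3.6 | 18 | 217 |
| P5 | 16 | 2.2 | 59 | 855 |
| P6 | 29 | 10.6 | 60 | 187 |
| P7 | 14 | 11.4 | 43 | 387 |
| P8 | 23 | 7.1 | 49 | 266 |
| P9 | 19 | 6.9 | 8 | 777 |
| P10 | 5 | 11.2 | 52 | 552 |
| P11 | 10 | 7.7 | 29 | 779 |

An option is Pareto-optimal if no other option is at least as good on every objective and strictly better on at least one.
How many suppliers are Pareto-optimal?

7

P1: dominated by P11 (lead time 10≤18, defect rate 7.7≤10.1, unit cost 29≤56, capacity 779≥519).
P2: not dominated.
P3: not dominated.
P4: not dominated.
P5: not dominated (best defect rate).
P6: dominated by P1 (lead time 18≤29, defect rate 10.1≤10.6, unit cost 56≤60, capacity 519≥187).
P7: dominated by P11 (lead time 10≤14, defect rate 7.7≤11.4, unit cost 29≤43, capacity 779≥387).
P8: dominated by P9 (lead time 19≤23, defect rate 6.9≤7.1, unit cost 8≤49, capacity 777≥266).
P9: not dominated (best unit cost).
P10: not dominated.
P11: not dominated.
Pareto-optimal: P2, P3, P4, P5, P9, P10, P11 → 7.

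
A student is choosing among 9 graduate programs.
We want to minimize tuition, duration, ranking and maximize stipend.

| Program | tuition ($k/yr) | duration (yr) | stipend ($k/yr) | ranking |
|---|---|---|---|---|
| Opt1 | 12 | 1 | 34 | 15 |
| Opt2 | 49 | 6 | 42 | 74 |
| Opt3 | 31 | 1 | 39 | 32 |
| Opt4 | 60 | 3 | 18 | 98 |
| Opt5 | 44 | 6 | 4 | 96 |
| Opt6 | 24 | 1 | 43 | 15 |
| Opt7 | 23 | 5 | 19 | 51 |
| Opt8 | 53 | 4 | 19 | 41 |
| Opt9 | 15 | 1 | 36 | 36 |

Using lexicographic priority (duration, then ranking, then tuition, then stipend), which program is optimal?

First minimize duration: best is 1, kept {Opt1, Opt3, Opt6, Opt9}.
Then minimize ranking: best is 15, kept {Opt1, Opt6}.
Then minimize tuition: best is 12, kept {Opt1}.

Opt1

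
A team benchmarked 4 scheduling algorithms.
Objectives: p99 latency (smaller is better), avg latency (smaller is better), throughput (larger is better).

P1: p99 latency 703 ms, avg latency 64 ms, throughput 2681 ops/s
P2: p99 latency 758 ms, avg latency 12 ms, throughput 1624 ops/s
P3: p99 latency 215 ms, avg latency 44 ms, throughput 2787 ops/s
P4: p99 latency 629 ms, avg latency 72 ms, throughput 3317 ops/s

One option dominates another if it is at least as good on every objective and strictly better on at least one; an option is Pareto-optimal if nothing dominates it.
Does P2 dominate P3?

P2 vs P3: P2 is worse on p99 latency (758 vs 215), so it does not dominate P3.

No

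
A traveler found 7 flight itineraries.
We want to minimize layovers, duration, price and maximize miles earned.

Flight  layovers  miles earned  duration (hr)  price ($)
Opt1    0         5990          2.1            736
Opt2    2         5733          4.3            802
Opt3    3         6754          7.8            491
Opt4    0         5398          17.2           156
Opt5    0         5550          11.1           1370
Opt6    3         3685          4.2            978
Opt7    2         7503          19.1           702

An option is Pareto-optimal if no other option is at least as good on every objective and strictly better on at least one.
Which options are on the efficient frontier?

Opt1, Opt3, Opt4, Opt7

Opt1: not dominated (best duration).
Opt2: dominated by Opt1 (layovers 0≤2, miles earned 5990≥5733, duration 2.1≤4.3, price 736≤802).
Opt3: not dominated.
Opt4: not dominated (best price).
Opt5: dominated by Opt1 (layovers 0≤0, miles earned 5990≥5550, duration 2.1≤11.1, price 736≤1370).
Opt6: dominated by Opt1 (layovers 0≤3, miles earned 5990≥3685, duration 2.1≤4.2, price 736≤978).
Opt7: not dominated (best miles earned).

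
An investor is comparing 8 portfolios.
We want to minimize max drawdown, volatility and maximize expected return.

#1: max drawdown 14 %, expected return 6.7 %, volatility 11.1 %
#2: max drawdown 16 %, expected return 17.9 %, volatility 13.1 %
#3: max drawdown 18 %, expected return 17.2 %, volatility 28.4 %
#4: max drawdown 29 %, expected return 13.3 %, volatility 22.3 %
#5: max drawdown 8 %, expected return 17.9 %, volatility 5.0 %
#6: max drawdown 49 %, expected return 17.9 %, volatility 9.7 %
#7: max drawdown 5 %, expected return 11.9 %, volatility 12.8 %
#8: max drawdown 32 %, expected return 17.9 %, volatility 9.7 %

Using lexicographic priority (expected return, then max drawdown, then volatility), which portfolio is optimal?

First maximize expected return: best is 17.9, kept {#2, #5, #6, #8}.
Then minimize max drawdown: best is 8, kept {#5}.

#5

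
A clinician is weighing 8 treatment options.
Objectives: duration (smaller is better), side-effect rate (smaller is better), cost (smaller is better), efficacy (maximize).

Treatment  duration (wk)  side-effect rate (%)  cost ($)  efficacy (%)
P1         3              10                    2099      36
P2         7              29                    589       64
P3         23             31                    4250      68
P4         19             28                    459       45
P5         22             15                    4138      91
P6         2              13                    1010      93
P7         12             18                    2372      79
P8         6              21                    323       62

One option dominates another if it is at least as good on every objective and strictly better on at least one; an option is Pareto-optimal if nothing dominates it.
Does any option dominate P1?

No

P2: worse on duration (7 vs 3).
P3: worse on duration (23 vs 3).
P4: worse on duration (19 vs 3).
P5: worse on duration (22 vs 3).
P6: worse on side-effect rate (13 vs 10).
P7: worse on duration (12 vs 3).
P8: worse on duration (6 vs 3).
No option is at least as good as P1 on every objective and strictly better on one.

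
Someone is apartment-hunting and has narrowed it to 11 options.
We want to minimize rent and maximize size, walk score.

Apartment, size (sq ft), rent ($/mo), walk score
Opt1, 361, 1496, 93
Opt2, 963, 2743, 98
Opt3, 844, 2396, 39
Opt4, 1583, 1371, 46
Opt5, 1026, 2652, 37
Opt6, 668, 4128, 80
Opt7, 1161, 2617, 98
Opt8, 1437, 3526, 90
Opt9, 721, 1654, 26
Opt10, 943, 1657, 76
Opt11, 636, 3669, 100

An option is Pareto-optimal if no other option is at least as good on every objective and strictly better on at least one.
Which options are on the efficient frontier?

Opt1, Opt4, Opt7, Opt8, Opt10, Opt11

Opt1: not dominated.
Opt2: dominated by Opt7 (size 1161≥963, rent 2617≤2743, walk score 98≥98).
Opt3: dominated by Opt4 (size 1583≥844, rent 1371≤2396, walk score 46≥39).
Opt4: not dominated (best size).
Opt5: dominated by Opt4 (size 1583≥1026, rent 1371≤2652, walk score 46≥37).
Opt6: dominated by Opt2 (size 963≥668, rent 2743≤4128, walk score 98≥80).
Opt7: not dominated.
Opt8: not dominated.
Opt9: dominated by Opt4 (size 1583≥721, rent 1371≤1654, walk score 46≥26).
Opt10: not dominated.
Opt11: not dominated (best walk score).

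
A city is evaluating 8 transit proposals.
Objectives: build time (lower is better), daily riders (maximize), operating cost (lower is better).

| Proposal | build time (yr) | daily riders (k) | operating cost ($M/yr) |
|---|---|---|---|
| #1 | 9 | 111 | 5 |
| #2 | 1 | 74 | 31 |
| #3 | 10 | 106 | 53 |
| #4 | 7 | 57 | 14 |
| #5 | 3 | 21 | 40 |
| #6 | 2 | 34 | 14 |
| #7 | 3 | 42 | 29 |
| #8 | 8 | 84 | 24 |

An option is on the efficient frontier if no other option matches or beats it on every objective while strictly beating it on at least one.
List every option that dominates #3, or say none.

#1: build time 9≤10, daily riders 111≥106, operating cost 5≤53 — dominates #3.
Others (#2, #4, #5, #6, #7, #8) are each worse than #3 on at least one objective.

#1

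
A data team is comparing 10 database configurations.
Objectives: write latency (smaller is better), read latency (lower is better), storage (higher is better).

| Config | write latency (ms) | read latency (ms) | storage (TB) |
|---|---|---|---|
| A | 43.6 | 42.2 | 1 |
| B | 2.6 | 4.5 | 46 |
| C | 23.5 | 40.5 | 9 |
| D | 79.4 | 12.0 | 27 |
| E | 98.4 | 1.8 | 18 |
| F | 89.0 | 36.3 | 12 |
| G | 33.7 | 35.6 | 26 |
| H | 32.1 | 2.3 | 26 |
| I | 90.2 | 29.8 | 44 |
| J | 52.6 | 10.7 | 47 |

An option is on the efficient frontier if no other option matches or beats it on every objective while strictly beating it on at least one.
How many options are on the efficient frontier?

A: dominated by B (write latency 2.6≤43.6, read latency 4.5≤42.2, storage 46≥1).
B: not dominated (best write latency).
C: dominated by B (write latency 2.6≤23.5, read latency 4.5≤40.5, storage 46≥9).
D: dominated by B (write latency 2.6≤79.4, read latency 4.5≤12.0, storage 46≥27).
E: not dominated (best read latency).
F: dominated by B (write latency 2.6≤89.0, read latency 4.5≤36.3, storage 46≥12).
G: dominated by B (write latency 2.6≤33.7, read latency 4.5≤35.6, storage 46≥26).
H: not dominated.
I: dominated by B (write latency 2.6≤90.2, read latency 4.5≤29.8, storage 46≥44).
J: not dominated (best storage).
Pareto-optimal: B, E, H, J → 4.

4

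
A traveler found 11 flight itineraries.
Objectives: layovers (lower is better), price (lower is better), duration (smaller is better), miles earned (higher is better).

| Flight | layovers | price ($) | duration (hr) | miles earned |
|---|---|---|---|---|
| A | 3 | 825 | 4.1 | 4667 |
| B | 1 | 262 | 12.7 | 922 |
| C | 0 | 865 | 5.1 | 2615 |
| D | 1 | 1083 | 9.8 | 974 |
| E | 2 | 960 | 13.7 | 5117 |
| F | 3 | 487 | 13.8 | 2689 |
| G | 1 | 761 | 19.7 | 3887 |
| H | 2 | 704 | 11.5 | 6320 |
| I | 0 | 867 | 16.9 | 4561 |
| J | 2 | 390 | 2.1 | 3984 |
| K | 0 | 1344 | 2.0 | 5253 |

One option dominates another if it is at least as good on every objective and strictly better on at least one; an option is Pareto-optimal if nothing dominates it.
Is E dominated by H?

H vs E: layovers 2≤2, price 704≤960, duration 11.5≤13.7, miles earned 6320≥5117 — H is at least as good on every objective with at least one strict improvement.

Yes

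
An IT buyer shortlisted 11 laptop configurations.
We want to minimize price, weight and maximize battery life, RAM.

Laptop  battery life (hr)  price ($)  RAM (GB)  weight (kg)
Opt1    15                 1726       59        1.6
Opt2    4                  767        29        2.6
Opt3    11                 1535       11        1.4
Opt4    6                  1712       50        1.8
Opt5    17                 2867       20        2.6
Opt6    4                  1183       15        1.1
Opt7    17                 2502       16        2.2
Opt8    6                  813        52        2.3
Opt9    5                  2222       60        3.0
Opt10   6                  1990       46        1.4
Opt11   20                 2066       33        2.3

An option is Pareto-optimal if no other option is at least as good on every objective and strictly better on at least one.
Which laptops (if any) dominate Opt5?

Opt11

Opt11: battery life 20≥17, price 2066≤2867, RAM 33≥20, weight 2.3≤2.6 — dominates Opt5.
Others (Opt1, Opt2, Opt3, Opt4, Opt6, Opt7, Opt8, Opt9, Opt10) are each worse than Opt5 on at least one objective.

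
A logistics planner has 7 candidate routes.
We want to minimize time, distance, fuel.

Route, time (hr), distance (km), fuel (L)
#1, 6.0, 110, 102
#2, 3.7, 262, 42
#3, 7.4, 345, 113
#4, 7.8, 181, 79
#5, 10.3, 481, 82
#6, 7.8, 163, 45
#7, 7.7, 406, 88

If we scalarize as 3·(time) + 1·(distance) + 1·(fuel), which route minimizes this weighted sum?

#1

#1: 3·6.0 + 1·110 + 1·102 = 230.0
#2: 3·3.7 + 1·262 + 1·42 = 315.1
#3: 3·7.4 + 1·345 + 1·113 = 480.2
#4: 3·7.8 + 1·181 + 1·79 = 283.4
#5: 3·10.3 + 1·481 + 1·82 = 593.9
#6: 3·7.8 + 1·163 + 1·45 = 231.4
#7: 3·7.7 + 1·406 + 1·88 = 517.1
Lowest: #1 at 230.0.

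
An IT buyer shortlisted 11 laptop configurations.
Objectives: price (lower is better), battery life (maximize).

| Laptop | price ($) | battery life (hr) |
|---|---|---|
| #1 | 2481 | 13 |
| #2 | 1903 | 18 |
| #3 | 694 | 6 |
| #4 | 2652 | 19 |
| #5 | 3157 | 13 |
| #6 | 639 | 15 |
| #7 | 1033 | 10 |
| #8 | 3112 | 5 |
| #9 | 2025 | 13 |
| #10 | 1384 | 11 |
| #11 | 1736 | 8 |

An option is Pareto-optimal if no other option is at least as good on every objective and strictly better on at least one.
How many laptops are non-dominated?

#1: dominated by #2 (price 1903≤2481, battery life 18≥13).
#2: not dominated.
#3: dominated by #6 (price 639≤694, battery life 15≥6).
#4: not dominated (best battery life).
#5: dominated by #1 (price 2481≤3157, battery life 13≥13).
#6: not dominated (best price).
#7: dominated by #6 (price 639≤1033, battery life 15≥10).
#8: dominated by #1 (price 2481≤3112, battery life 13≥5).
#9: dominated by #2 (price 1903≤2025, battery life 18≥13).
#10: dominated by #6 (price 639≤1384, battery life 15≥11).
#11: dominated by #6 (price 639≤1736, battery life 15≥8).
Pareto-optimal: #2, #4, #6 → 3.

3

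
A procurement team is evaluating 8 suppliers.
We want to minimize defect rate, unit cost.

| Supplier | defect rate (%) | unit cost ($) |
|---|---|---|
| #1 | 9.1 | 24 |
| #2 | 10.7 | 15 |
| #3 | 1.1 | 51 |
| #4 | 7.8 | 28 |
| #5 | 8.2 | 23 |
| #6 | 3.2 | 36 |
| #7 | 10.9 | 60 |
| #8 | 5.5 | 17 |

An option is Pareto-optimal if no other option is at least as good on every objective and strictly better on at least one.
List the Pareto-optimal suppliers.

#1: dominated by #5 (defect rate 8.2≤9.1, unit cost 23≤24).
#2: not dominated (best unit cost).
#3: not dominated (best defect rate).
#4: dominated by #8 (defect rate 5.5≤7.8, unit cost 17≤28).
#5: dominated by #8 (defect rate 5.5≤8.2, unit cost 17≤23).
#6: not dominated.
#7: dominated by #1 (defect rate 9.1≤10.9, unit cost 24≤60).
#8: not dominated.

#2, #3, #6, #8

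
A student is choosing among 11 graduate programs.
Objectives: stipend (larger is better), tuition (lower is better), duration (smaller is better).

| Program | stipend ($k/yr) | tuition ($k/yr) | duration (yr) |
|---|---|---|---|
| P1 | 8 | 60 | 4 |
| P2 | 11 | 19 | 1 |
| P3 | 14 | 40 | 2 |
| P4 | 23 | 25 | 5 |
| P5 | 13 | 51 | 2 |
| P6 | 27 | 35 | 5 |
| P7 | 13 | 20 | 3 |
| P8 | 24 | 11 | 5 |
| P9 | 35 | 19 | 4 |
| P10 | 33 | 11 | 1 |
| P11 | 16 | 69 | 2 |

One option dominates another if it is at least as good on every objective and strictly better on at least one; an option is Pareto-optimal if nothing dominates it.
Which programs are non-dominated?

P1: dominated by P2 (stipend 11≥8, tuition 19≤60, duration 1≤4).
P2: dominated by P10 (stipend 33≥11, tuition 11≤19, duration 1≤1).
P3: dominated by P10 (stipend 33≥14, tuition 11≤40, duration 1≤2).
P4: dominated by P8 (stipend 24≥23, tuition 11≤25, duration 5≤5).
P5: dominated by P3 (stipend 14≥13, tuition 40≤51, duration 2≤2).
P6: dominated by P9 (stipend 35≥27, tuition 19≤35, duration 4≤5).
P7: dominated by P10 (stipend 33≥13, tuition 11≤20, duration 1≤3).
P8: dominated by P10 (stipend 33≥24, tuition 11≤11, duration 1≤5).
P9: not dominated (best stipend).
P10: not dominated.
P11: dominated by P10 (stipend 33≥16, tuition 11≤69, duration 1≤2).

P9, P10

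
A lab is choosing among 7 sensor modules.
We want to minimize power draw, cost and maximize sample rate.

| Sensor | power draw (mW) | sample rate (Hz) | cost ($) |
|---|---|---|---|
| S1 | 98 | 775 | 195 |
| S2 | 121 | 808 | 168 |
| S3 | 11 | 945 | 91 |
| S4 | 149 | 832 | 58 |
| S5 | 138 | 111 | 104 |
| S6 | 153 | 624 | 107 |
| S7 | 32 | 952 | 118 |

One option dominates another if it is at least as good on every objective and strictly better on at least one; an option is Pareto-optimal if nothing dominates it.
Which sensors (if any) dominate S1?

S3: power draw 11≤98, sample rate 945≥775, cost 91≤195 — dominates S1.
S7: power draw 32≤98, sample rate 952≥775, cost 118≤195 — dominates S1.
Others (S2, S4, S5, S6) are each worse than S1 on at least one objective.

S3, S7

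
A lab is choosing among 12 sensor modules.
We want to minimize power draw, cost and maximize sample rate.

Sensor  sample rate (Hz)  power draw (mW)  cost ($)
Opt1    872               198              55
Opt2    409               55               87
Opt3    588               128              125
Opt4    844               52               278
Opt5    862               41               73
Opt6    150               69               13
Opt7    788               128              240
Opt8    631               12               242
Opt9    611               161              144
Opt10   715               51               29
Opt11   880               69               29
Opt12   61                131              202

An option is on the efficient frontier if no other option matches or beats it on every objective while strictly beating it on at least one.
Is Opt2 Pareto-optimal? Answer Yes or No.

Opt5 vs Opt2: sample rate 862≥409, power draw 41≤55, cost 73≤87 — Opt5 is at least as good on every objective and strictly better on at least one, so Opt5 dominates Opt2.

No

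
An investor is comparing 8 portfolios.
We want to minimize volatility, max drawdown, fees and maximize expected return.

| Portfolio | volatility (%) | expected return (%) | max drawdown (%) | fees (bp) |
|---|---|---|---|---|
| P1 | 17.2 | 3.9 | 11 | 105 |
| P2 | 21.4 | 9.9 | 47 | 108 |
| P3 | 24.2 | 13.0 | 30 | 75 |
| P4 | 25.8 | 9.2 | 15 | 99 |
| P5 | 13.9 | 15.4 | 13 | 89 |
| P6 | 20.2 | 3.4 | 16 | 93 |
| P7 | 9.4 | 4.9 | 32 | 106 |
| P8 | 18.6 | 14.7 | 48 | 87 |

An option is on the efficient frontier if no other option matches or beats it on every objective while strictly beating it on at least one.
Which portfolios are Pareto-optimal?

P1, P3, P5, P7, P8

P1: not dominated (best max drawdown).
P2: dominated by P5 (volatility 13.9≤21.4, expected return 15.4≥9.9, max drawdown 13≤47, fees 89≤108).
P3: not dominated (best fees).
P4: dominated by P5 (volatility 13.9≤25.8, expected return 15.4≥9.2, max drawdown 13≤15, fees 89≤99).
P5: not dominated (best expected return).
P6: dominated by P5 (volatility 13.9≤20.2, expected return 15.4≥3.4, max drawdown 13≤16, fees 89≤93).
P7: not dominated (best volatility).
P8: not dominated.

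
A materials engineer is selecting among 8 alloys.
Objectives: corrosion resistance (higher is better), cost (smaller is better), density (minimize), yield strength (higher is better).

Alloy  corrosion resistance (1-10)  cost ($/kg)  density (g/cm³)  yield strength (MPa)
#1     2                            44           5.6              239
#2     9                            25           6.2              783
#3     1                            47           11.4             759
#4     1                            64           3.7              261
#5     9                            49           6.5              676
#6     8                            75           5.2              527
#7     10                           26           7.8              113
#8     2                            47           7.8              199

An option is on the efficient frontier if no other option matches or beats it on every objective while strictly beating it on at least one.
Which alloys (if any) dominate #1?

#2: worse on density (6.2 vs 5.6).
#3: worse on corrosion resistance (1 vs 2).
#4: worse on corrosion resistance (1 vs 2).
#5: worse on cost (49 vs 44).
#6: worse on cost (75 vs 44).
#7: worse on density (7.8 vs 5.6).
#8: worse on cost (47 vs 44).
No option dominates #1.

none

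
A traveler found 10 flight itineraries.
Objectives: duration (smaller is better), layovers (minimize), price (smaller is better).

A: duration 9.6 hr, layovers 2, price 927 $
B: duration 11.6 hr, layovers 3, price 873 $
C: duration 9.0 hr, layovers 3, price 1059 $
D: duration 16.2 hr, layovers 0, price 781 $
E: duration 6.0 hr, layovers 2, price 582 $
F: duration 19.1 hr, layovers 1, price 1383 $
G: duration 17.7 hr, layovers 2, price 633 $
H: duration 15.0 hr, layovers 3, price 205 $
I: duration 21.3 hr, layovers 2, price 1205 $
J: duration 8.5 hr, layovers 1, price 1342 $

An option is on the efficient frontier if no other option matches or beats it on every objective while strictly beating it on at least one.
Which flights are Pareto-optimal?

A: dominated by E (duration 6.0≤9.6, layovers 2≤2, price 582≤927).
B: dominated by E (duration 6.0≤11.6, layovers 2≤3, price 582≤873).
C: dominated by E (duration 6.0≤9.0, layovers 2≤3, price 582≤1059).
D: not dominated (best layovers).
E: not dominated (best duration).
F: dominated by D (duration 16.2≤19.1, layovers 0≤1, price 781≤1383).
G: dominated by E (duration 6.0≤17.7, layovers 2≤2, price 582≤633).
H: not dominated (best price).
I: dominated by A (duration 9.6≤21.3, layovers 2≤2, price 927≤1205).
J: not dominated.

D, E, H, J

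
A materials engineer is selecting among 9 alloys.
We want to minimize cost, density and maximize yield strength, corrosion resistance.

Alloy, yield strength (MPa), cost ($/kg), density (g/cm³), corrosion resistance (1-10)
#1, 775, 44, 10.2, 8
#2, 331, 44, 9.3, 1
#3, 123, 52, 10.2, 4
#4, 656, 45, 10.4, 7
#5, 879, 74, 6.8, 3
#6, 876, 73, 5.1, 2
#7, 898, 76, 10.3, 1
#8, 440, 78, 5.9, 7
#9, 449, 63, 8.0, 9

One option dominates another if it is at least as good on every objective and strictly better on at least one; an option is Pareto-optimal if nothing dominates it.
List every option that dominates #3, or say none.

#1

#1: yield strength 775≥123, cost 44≤52, density 10.2≤10.2, corrosion resistance 8≥4 — dominates #3.
Others (#2, #4, #5, #6, #7, #8, #9) are each worse than #3 on at least one objective.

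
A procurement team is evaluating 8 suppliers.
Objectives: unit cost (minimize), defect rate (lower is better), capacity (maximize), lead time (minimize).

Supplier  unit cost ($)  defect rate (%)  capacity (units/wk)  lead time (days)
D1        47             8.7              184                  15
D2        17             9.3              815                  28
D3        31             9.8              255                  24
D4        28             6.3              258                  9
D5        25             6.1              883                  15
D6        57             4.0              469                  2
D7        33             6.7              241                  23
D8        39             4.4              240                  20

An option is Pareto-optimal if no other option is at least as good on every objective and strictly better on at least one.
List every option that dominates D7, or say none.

D4: unit cost 28≤33, defect rate 6.3≤6.7, capacity 258≥241, lead time 9≤23 — dominates D7.
D5: unit cost 25≤33, defect rate 6.1≤6.7, capacity 883≥241, lead time 15≤23 — dominates D7.
Others (D1, D2, D3, D6, D8) are each worse than D7 on at least one objective.

D4, D5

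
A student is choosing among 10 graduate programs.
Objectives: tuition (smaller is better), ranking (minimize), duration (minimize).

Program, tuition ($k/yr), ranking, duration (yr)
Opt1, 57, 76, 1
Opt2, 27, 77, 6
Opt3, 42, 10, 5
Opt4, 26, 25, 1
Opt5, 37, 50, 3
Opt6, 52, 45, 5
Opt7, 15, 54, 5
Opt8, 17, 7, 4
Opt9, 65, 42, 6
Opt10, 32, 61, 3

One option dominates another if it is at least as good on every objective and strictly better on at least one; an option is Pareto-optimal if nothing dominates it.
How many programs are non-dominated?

Opt1: dominated by Opt4 (tuition 26≤57, ranking 25≤76, duration 1≤1).
Opt2: dominated by Opt4 (tuition 26≤27, ranking 25≤77, duration 1≤6).
Opt3: dominated by Opt8 (tuition 17≤42, ranking 7≤10, duration 4≤5).
Opt4: not dominated.
Opt5: dominated by Opt4 (tuition 26≤37, ranking 25≤50, duration 1≤3).
Opt6: dominated by Opt3 (tuition 42≤52, ranking 10≤45, duration 5≤5).
Opt7: not dominated (best tuition).
Opt8: not dominated (best ranking).
Opt9: dominated by Opt3 (tuition 42≤65, ranking 10≤42, duration 5≤6).
Opt10: dominated by Opt4 (tuition 26≤32, ranking 25≤61, duration 1≤3).
Pareto-optimal: Opt4, Opt7, Opt8 → 3.

3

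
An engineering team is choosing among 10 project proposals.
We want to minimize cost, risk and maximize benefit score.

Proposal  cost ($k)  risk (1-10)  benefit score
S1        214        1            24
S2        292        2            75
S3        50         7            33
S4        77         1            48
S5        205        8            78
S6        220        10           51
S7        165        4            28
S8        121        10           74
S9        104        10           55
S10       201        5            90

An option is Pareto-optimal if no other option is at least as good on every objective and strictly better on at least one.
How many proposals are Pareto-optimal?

S1: dominated by S4 (cost 77≤214, risk 1≤1, benefit score 48≥24).
S2: not dominated.
S3: not dominated (best cost).
S4: not dominated.
S5: dominated by S10 (cost 201≤205, risk 5≤8, benefit score 90≥78).
S6: dominated by S5 (cost 205≤220, risk 8≤10, benefit score 78≥51).
S7: dominated by S4 (cost 77≤165, risk 1≤4, benefit score 48≥28).
S8: not dominated.
S9: not dominated.
S10: not dominated (best benefit score).
Pareto-optimal: S2, S3, S4, S8, S9, S10 → 6.

6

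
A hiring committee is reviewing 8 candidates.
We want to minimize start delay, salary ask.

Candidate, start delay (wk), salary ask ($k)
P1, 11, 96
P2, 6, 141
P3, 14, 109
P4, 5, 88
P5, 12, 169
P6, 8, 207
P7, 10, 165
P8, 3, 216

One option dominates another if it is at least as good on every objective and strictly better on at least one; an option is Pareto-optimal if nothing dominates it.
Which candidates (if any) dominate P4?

none

P1: worse on start delay (11 vs 5).
P2: worse on start delay (6 vs 5).
P3: worse on start delay (14 vs 5).
P5: worse on start delay (12 vs 5).
P6: worse on start delay (8 vs 5).
P7: worse on start delay (10 vs 5).
P8: worse on salary ask (216 vs 88).
No option dominates P4.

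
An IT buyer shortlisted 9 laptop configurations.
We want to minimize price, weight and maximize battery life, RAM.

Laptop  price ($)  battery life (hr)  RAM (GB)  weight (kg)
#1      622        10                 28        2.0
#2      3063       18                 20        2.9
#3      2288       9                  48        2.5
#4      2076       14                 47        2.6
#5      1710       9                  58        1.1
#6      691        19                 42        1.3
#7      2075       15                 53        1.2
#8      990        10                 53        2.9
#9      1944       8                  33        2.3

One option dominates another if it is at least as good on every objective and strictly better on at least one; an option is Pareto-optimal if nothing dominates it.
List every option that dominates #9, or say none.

#5: price 1710≤1944, battery life 9≥8, RAM 58≥33, weight 1.1≤2.3 — dominates #9.
#6: price 691≤1944, battery life 19≥8, RAM 42≥33, weight 1.3≤2.3 — dominates #9.
Others (#1, #2, #3, #4, #7, #8) are each worse than #9 on at least one objective.

#5, #6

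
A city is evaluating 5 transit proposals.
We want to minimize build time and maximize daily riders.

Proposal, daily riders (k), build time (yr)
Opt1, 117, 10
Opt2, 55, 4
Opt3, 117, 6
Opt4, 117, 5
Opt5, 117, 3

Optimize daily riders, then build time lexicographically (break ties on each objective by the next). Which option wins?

First maximize daily riders: best is 117, kept {Opt1, Opt3, Opt4, Opt5}.
Then minimize build time: best is 3, kept {Opt5}.

Opt5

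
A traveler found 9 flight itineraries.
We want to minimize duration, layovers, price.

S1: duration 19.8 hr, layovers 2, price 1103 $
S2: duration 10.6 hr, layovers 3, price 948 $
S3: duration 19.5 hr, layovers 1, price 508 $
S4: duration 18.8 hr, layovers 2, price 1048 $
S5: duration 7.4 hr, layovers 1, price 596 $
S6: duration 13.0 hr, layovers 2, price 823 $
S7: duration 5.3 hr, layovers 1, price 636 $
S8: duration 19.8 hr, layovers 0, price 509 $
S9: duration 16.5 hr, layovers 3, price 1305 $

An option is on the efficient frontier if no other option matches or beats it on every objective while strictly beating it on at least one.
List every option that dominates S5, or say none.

none

S1: worse on duration (19.8 vs 7.4).
S2: worse on duration (10.6 vs 7.4).
S3: worse on duration (19.5 vs 7.4).
S4: worse on duration (18.8 vs 7.4).
S6: worse on duration (13.0 vs 7.4).
S7: worse on price (636 vs 596).
S8: worse on duration (19.8 vs 7.4).
S9: worse on duration (16.5 vs 7.4).
No option dominates S5.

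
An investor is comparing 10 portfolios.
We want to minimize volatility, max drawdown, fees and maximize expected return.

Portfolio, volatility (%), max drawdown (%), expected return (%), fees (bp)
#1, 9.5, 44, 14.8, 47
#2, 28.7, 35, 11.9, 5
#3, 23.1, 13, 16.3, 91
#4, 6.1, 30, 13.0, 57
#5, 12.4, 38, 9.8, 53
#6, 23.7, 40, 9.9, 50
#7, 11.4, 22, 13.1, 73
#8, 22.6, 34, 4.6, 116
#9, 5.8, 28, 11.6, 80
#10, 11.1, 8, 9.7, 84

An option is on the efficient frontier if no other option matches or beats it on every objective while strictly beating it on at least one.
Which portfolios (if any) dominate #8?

#4, #7, #9, #10

#4: volatility 6.1≤22.6, max drawdown 30≤34, expected return 13.0≥4.6, fees 57≤116 — dominates #8.
#7: volatility 11.4≤22.6, max drawdown 22≤34, expected return 13.1≥4.6, fees 73≤116 — dominates #8.
#9: volatility 5.8≤22.6, max drawdown 28≤34, expected return 11.6≥4.6, fees 80≤116 — dominates #8.
#10: volatility 11.1≤22.6, max drawdown 8≤34, expected return 9.7≥4.6, fees 84≤116 — dominates #8.
Others (#1, #2, #3, #5, #6) are each worse than #8 on at least one objective.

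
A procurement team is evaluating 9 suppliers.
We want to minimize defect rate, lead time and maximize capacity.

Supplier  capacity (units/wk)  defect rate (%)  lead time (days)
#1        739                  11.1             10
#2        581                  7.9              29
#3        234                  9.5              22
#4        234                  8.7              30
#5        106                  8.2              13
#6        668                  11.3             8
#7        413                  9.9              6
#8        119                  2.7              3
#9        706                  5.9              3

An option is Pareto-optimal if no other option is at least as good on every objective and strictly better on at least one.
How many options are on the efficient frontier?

#1: not dominated (best capacity).
#2: dominated by #9 (capacity 706≥581, defect rate 5.9≤7.9, lead time 3≤29).
#3: dominated by #9 (capacity 706≥234, defect rate 5.9≤9.5, lead time 3≤22).
#4: dominated by #2 (capacity 581≥234, defect rate 7.9≤8.7, lead time 29≤30).
#5: dominated by #8 (capacity 119≥106, defect rate 2.7≤8.2, lead time 3≤13).
#6: dominated by #9 (capacity 706≥668, defect rate 5.9≤11.3, lead time 3≤8).
#7: dominated by #9 (capacity 706≥413, defect rate 5.9≤9.9, lead time 3≤6).
#8: not dominated (best defect rate).
#9: not dominated.
Pareto-optimal: #1, #8, #9 → 3.

3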